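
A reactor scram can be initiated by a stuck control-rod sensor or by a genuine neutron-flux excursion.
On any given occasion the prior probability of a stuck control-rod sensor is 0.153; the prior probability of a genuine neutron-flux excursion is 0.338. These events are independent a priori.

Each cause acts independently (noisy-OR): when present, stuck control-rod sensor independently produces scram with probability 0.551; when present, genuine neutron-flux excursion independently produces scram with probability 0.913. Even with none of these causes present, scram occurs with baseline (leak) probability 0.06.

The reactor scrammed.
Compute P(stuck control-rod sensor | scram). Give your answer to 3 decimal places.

P(stuck control-rod sensor | scram) ≈ 0.268

Under noisy-OR, P(scram | causes) = 1 − (1−0.06)·∏(1−qᵢ) over the active causes.
Sum P(scram|·) weighted by the priors over the 4 (stuck control-rod sensor, genuine neutron-flux excursion) configurations:
  P(scram) = 0.06*0.847*0.662 + 0.91822*0.847*0.338 + 0.57794*0.153*0.662 + 0.963281*0.153*0.338
        = 0.033643 + 0.262874 + 0.058537 + 0.049815 = 0.404869
Configurations with stuck control-rod sensor contribute 0.108352, so
  P(stuck control-rod sensor | scram) = 0.108352 / 0.404869 ≈ 0.268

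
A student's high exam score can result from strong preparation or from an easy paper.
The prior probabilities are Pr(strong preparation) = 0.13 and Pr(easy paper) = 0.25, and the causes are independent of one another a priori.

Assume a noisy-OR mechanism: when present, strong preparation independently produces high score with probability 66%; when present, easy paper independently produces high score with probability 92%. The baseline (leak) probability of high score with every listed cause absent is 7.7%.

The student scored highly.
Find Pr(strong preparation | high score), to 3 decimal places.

Pr(strong preparation | high score) ≈ 0.281

Under noisy-OR, P(high score | causes) = 1 − (1−0.077)·∏(1−qᵢ) over the active causes.
P(high score) = 0.077×0.87×0.75 + 0.92616×0.87×0.25 + 0.68618×0.13×0.75 + 0.974894×0.13×0.25 = 0.050242 + 0.201440 + 0.066903 + 0.031684 = 0.350269
Restricting to configurations with strong preparation present: 0.066903 + 0.031684 = 0.098587.
P(strong preparation | high score) = 0.098587 / 0.350269 ≈ 0.281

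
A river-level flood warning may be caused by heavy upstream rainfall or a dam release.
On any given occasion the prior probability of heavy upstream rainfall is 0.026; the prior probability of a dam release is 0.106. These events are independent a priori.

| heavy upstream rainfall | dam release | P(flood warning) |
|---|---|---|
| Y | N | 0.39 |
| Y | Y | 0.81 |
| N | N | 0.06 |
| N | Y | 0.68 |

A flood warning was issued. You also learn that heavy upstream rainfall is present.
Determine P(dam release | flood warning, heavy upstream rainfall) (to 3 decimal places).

Weight on dam release=true, given the evidence: 0.81*0.106 = 0.085860
Normalizer over all consistent configurations: 0.39*0.894 + 0.81*0.106 = 0.434520
Posterior = 0.085860 / 0.434520 ≈ 0.198

P(dam release | flood warning, heavy upstream rainfall) ≈ 0.198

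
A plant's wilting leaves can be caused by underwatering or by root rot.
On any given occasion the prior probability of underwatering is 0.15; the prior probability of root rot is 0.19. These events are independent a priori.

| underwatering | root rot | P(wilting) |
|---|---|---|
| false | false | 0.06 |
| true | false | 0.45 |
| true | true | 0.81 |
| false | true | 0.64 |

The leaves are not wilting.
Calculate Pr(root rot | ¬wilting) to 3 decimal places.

Enumerate the 4 (underwatering, root rot) configurations and weight by the priors:
  P(¬wilting) = 0.94×0.85×0.81 + 0.36×0.85×0.19 + 0.55×0.15×0.81 + 0.19×0.15×0.19
        = 0.647190 + 0.058140 + 0.066825 + 0.005415 = 0.777570
The terms with root rot present sum to 0.063555, so
  P(root rot | ¬wilting) = 0.063555 / 0.777570 ≈ 0.082

Pr(root rot | ¬wilting) ≈ 0.082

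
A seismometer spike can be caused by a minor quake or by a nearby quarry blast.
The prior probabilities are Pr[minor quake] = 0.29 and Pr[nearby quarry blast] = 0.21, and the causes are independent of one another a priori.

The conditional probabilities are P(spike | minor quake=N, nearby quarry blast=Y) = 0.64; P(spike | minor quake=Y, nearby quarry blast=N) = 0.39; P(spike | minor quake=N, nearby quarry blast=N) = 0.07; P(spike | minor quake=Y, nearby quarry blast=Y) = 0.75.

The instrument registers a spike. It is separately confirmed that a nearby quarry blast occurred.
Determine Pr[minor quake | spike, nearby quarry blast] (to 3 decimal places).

Pr[minor quake | spike, nearby quarry blast] ≈ 0.324

Weight on minor quake=true, given the evidence: 0.75×0.29 = 0.217500
Normalizer over all consistent configurations: 0.64×0.71 + 0.75×0.29 = 0.671900
Posterior = 0.217500 / 0.671900 ≈ 0.324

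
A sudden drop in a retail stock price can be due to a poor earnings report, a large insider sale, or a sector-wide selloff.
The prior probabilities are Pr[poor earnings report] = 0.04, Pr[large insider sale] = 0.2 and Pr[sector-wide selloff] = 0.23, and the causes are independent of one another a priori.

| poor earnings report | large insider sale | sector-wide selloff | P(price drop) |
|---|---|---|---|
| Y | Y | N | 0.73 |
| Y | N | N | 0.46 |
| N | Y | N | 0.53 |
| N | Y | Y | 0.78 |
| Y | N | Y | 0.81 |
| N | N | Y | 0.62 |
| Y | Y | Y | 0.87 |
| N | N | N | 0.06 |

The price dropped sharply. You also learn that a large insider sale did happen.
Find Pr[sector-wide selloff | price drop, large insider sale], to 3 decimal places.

By total probability over the 4 (poor earnings report, sector-wide selloff) configurations:
  P(price drop | large insider sale) = 0.53*0.96*0.77 + 0.78*0.96*0.23 + 0.73*0.04*0.77 + 0.87*0.04*0.23
        = 0.391776 + 0.172224 + 0.022484 + 0.008004 = 0.594488
Configurations with sector-wide selloff contribute 0.180228, so
  P(sector-wide selloff | price drop, large insider sale) = 0.180228 / 0.594488 ≈ 0.303

Pr[sector-wide selloff | price drop, large insider sale] ≈ 0.303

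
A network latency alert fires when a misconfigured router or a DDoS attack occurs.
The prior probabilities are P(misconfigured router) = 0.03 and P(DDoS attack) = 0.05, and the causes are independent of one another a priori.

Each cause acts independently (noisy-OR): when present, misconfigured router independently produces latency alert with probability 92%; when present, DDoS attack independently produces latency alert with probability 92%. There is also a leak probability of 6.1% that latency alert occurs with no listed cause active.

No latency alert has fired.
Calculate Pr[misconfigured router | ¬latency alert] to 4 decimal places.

Pr[misconfigured router | ¬latency alert] ≈ 0.0025

Under noisy-OR, P(latency alert | causes) = 1 − (1−0.061)·∏(1−qᵢ) over the active causes.
By total probability over the 4 (misconfigured router, DDoS attack) configurations:
  P(¬latency alert) = 0.939·0.97·0.95 + 0.07512·0.97·0.05 + 0.07512·0.03·0.95 + 0.00601·0.03·0.05
        = 0.865288 + 0.003643 + 0.002141 + 0.000009 = 0.871081
The terms with misconfigured router present sum to 0.002150, so
  P(misconfigured router | ¬latency alert) = 0.002150 / 0.871081 ≈ 0.0025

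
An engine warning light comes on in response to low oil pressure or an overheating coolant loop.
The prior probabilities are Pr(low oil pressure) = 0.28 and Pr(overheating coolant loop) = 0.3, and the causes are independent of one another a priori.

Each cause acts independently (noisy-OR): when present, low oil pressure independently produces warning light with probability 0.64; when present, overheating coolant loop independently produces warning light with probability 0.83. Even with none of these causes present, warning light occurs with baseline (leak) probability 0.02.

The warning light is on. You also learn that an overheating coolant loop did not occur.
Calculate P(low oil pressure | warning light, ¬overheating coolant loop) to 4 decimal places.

Under noisy-OR, P(warning light | causes) = 1 − (1−0.02)·∏(1−qᵢ) over the active causes.
Sum P(warning light|·) weighted by the priors over both values of low oil pressure:
  P(warning light | ¬overheating coolant loop) = 0.02·0.72 + 0.6472·0.28
        = 0.014400 + 0.181216 = 0.195616
Keeping only the low oil pressure-present terms gives 0.181216, so
  P(low oil pressure | warning light, ¬overheating coolant loop) = 0.181216 / 0.195616 ≈ 0.9264

P(low oil pressure | warning light, ¬overheating coolant loop) ≈ 0.9264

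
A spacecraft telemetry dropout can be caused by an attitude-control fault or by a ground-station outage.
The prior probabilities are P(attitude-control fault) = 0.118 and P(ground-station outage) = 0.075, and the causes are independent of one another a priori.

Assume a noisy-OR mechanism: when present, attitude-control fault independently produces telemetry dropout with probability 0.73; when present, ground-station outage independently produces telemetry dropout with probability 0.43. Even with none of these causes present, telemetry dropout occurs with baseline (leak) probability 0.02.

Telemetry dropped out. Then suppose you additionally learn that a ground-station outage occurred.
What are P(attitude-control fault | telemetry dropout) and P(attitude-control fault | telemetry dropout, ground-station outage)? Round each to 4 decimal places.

Under noisy-OR, P(telemetry dropout | causes) = 1 − (1−0.02)·∏(1−qᵢ) over the active causes.
For the numerator, keep only attitude-control fault=true terms: 0.080269 + 0.007515 = 0.087784
The normalizing constant is 0.02·0.882·0.925 + 0.4414·0.882·0.075 + 0.7354·0.118·0.925 + 0.849178·0.118·0.075 = 0.133300
P(attitude-control fault | telemetry dropout) = 0.087784/0.133300 ≈ 0.6585

With the extra evidence:
By total probability over both values of attitude-control fault:
  P(telemetry dropout | ground-station outage) = 0.4414·0.882 + 0.849178·0.118
        = 0.389315 + 0.100203 = 0.489518
Keeping only the attitude-control fault-present terms gives 0.100203, so
  P(attitude-control fault | telemetry dropout, ground-station outage) = 0.100203 / 0.489518 ≈ 0.2047

P(attitude-control fault | telemetry dropout) ≈ 0.6585; P(attitude-control fault | telemetry dropout, ground-station outage) ≈ 0.2047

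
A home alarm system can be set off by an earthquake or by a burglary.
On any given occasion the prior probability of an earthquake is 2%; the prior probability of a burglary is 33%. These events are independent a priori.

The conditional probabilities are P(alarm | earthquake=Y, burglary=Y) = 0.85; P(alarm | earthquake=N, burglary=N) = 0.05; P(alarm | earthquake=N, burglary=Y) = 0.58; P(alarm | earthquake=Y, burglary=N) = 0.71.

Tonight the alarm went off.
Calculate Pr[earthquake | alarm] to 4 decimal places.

P(alarm) = 0.05·0.98·0.67 + 0.58·0.98·0.33 + 0.71·0.02·0.67 + 0.85·0.02·0.33 = 0.032830 + 0.187572 + 0.009514 + 0.005610 = 0.235526
Of this, 0.015124 comes from 0.009514 + 0.005610 (the earthquake=true cases).
So P(earthquake | alarm) = 0.015124/0.235526 ≈ 0.0642.

Pr[earthquake | alarm] ≈ 0.0642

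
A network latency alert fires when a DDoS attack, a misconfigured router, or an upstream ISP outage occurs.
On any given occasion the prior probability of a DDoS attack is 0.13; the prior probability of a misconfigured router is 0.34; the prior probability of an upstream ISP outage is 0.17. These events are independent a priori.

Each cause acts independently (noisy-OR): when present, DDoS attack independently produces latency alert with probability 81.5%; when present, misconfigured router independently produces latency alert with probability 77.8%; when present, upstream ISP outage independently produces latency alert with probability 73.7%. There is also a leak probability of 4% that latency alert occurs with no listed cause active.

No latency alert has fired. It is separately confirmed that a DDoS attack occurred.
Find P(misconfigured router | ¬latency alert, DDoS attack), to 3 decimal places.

P(misconfigured router | ¬latency alert, DDoS attack) ≈ 0.103

Under noisy-OR, P(latency alert | causes) = 1 − (1−0.04)·∏(1−qᵢ) over the active causes.
Enumerate the 4 (misconfigured router, upstream ISP outage) configurations and weight by the priors:
  P(¬latency alert | DDoS attack) = 0.1776*0.66*0.83 + 0.046709*0.66*0.17 + 0.039427*0.34*0.83 + 0.010369*0.34*0.17
        = 0.097289 + 0.005241 + 0.011126 + 0.000599 = 0.114255
Configurations with misconfigured router contribute 0.011725, so
  P(misconfigured router | ¬latency alert, DDoS attack) = 0.011725 / 0.114255 ≈ 0.103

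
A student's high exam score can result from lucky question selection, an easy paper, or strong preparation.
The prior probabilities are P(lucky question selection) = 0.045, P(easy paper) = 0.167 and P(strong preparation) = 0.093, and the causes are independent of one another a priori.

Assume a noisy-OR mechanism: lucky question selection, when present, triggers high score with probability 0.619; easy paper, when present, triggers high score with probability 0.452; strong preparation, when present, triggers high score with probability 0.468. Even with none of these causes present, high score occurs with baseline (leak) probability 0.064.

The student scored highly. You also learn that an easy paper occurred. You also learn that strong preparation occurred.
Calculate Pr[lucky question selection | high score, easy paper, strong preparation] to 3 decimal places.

Under noisy-OR, P(high score | causes) = 1 − (1−0.064)·∏(1−qᵢ) over the active causes.
P(high score | easy paper, strong preparation) = 0.727122·0.955 + 0.896034·0.045 = 0.694402 + 0.040322 = 0.734724
Restricting to configurations with lucky question selection present: 0.896034·0.045 = 0.040322.
Hence the posterior is 0.040322/0.734724 ≈ 0.055.

Pr[lucky question selection | high score, easy paper, strong preparation] ≈ 0.055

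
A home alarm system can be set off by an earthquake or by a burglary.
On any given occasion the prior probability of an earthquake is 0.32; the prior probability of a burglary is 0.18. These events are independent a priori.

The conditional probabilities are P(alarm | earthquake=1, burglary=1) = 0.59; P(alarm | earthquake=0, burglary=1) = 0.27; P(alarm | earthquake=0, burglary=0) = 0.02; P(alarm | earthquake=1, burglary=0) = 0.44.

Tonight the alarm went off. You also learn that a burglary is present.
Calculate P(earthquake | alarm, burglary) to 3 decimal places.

P(earthquake | alarm, burglary) ≈ 0.507

P(alarm | burglary) = 0.27*0.68 + 0.59*0.32 = 0.183600 + 0.188800 = 0.372400
Of this, 0.188800 comes from 0.59*0.32 (the earthquake=true cases).
P(earthquake | alarm, burglary) = 0.188800 / 0.372400 ≈ 0.507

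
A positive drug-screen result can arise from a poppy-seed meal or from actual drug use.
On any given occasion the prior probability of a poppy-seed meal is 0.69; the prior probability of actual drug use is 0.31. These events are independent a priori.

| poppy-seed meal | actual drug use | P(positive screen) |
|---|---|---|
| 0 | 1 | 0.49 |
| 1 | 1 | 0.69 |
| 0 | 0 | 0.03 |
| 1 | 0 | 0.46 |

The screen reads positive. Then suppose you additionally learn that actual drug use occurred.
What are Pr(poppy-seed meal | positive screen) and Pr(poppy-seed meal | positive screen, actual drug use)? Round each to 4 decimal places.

Pr(poppy-seed meal | positive screen) ≈ 0.8726; Pr(poppy-seed meal | positive screen, actual drug use) ≈ 0.7581

Weight on poppy-seed meal=true, given the evidence: 0.219006 + 0.147591 = 0.366597
Normalizer over all consistent configurations: 0.03·0.31·0.69 + 0.49·0.31·0.31 + 0.46·0.69·0.69 + 0.69·0.69·0.31 = 0.420103
Posterior = 0.366597 / 0.420103 ≈ 0.8726

With the extra evidence:
Weight on poppy-seed meal=true, given the evidence: 0.69*0.69 = 0.476100
Normalizer over all consistent configurations: 0.49*0.31 + 0.69*0.69 = 0.628000
Posterior = 0.476100 / 0.628000 ≈ 0.7581
The drop from 0.8726 to 0.7581 is the explaining-away (discounting) effect.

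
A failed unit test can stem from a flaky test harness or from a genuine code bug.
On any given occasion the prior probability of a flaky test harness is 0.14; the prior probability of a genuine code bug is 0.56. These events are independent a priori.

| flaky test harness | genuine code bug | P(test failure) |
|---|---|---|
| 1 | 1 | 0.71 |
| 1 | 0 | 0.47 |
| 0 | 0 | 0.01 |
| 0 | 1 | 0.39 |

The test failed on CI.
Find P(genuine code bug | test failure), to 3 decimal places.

Numerator (weight on configurations with genuine code bug): 0.187824 + 0.055664 = 0.243488
The normalizing constant is 0.01*0.86*0.44 + 0.39*0.86*0.56 + 0.47*0.14*0.44 + 0.71*0.14*0.56 = 0.276224
P(genuine code bug | test failure) = 0.243488/0.276224 ≈ 0.881

P(genuine code bug | test failure) ≈ 0.881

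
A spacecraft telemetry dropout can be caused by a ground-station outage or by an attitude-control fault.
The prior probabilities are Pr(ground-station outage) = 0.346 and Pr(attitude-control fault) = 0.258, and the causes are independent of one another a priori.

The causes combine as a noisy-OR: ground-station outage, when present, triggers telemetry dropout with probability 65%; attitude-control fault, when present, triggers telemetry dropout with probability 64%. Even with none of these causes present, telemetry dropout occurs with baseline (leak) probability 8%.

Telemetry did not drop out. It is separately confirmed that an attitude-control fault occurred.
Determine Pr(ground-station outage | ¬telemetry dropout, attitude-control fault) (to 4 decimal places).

Pr(ground-station outage | ¬telemetry dropout, attitude-control fault) ≈ 0.1562

Under noisy-OR, P(telemetry dropout | causes) = 1 − (1−0.08)·∏(1−qᵢ) over the active causes.
P(¬telemetry dropout | attitude-control fault) = 0.3312*0.654 + 0.11592*0.346 = 0.216605 + 0.040108 = 0.256713
Of this, 0.040108 comes from 0.11592*0.346 (the ground-station outage=true cases).
So P(ground-station outage | ¬telemetry dropout, attitude-control fault) = 0.040108/0.256713 ≈ 0.1562.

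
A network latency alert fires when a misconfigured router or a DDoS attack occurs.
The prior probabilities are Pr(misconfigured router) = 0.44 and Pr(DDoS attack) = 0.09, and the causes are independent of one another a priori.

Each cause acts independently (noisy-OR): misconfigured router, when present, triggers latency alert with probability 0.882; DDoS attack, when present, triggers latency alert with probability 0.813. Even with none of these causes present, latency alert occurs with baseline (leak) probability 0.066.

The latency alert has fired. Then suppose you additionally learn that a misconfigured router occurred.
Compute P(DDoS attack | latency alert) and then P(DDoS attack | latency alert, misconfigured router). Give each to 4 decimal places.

Under noisy-OR, P(latency alert | causes) = 1 − (1−0.066)·∏(1−qᵢ) over the active causes.
Sum P(latency alert|·) weighted by the priors over the 4 (misconfigured router, DDoS attack) configurations:
  P(latency alert) = 0.066·0.56·0.91 + 0.825342·0.56·0.09 + 0.889788·0.44·0.91 + 0.97939·0.44·0.09
        = 0.033634 + 0.041597 + 0.356271 + 0.038784 = 0.470286
Configurations with DDoS attack contribute 0.080381, so
  P(DDoS attack | latency alert) = 0.080381 / 0.470286 ≈ 0.1709

Now condition on the additional information:
By total probability over both values of DDoS attack:
  P(latency alert | misconfigured router) = 0.889788·0.91 + 0.97939·0.09
        = 0.809707 + 0.088145 = 0.897852
Keeping only the DDoS attack-present terms gives 0.088145, so
  P(DDoS attack | latency alert, misconfigured router) = 0.088145 / 0.897852 ≈ 0.0982
— misconfigured router explains away the evidence for DDoS attack.

P(DDoS attack | latency alert) ≈ 0.1709; P(DDoS attack | latency alert, misconfigured router) ≈ 0.0982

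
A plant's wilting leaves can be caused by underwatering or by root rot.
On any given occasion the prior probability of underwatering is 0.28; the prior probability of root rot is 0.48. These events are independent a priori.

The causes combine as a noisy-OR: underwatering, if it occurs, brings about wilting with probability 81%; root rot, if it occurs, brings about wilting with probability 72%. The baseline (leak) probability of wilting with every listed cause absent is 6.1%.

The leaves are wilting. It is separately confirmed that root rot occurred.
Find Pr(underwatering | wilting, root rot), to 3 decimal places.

Under noisy-OR, P(wilting | causes) = 1 − (1−0.061)·∏(1−qᵢ) over the active causes.
Weight on underwatering=true, given the evidence: 0.950045×0.28 = 0.266013
Normalizer over all consistent configurations: 0.73708×0.72 + 0.950045×0.28 = 0.796711
Posterior = 0.266013 / 0.796711 ≈ 0.334

Pr(underwatering | wilting, root rot) ≈ 0.334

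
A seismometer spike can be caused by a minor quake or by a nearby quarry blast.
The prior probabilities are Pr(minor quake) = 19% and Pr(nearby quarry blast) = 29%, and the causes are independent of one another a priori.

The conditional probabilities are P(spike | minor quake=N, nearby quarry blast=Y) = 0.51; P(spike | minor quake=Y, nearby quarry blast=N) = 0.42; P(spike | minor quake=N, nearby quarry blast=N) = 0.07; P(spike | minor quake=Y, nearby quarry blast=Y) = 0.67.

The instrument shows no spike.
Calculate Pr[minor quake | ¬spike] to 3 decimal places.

For the numerator, keep only minor quake=true terms: 0.078242 + 0.018183 = 0.096425
The normalizing constant is 0.93·0.81·0.71 + 0.49·0.81·0.29 + 0.58·0.19·0.71 + 0.33·0.19·0.29 = 0.746369
Posterior = 0.096425 / 0.746369 ≈ 0.129

Pr[minor quake | ¬spike] ≈ 0.129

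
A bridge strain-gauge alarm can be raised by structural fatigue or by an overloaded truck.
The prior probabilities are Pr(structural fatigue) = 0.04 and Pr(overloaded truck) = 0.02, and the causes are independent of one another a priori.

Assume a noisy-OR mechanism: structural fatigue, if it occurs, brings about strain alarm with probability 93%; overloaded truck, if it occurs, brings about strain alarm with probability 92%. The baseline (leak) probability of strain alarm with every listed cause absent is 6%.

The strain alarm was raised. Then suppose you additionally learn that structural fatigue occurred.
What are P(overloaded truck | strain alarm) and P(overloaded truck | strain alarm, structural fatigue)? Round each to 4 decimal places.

P(overloaded truck | strain alarm) ≈ 0.1662; P(overloaded truck | strain alarm, structural fatigue) ≈ 0.0213

Under noisy-OR, P(strain alarm | causes) = 1 − (1−0.06)·∏(1−qᵢ) over the active causes.
For the numerator, keep only overloaded truck=true terms: 0.017756 + 0.000796 = 0.018552
Denominator P(strain alarm): 0.06×0.96×0.98 + 0.9248×0.96×0.02 + 0.9342×0.04×0.98 + 0.994736×0.04×0.02 = 0.111621
Posterior = 0.018552 / 0.111621 ≈ 0.1662

Now also conditioning on structural fatigue=true:
Enumerate both values of overloaded truck and weight by the priors:
  P(strain alarm | structural fatigue) = 0.9342×0.98 + 0.994736×0.02
        = 0.915516 + 0.019895 = 0.935411
The terms with overloaded truck present sum to 0.019895, so
  P(overloaded truck | strain alarm, structural fatigue) = 0.019895 / 0.935411 ≈ 0.0213
The drop from 0.1662 to 0.0213 is the explaining-away (discounting) effect.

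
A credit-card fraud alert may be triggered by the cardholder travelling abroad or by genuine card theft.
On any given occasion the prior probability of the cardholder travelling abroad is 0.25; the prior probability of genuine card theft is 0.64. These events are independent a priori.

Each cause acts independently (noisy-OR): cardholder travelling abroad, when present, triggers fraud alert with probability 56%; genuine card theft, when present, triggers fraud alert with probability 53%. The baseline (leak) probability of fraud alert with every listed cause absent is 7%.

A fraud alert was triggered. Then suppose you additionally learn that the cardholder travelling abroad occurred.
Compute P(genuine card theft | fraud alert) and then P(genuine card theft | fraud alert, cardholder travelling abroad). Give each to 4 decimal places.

Under noisy-OR, P(fraud alert | causes) = 1 − (1−0.07)·∏(1−qᵢ) over the active causes.
Weight on genuine card theft=true, given the evidence: 0.270192 + 0.129228 = 0.399420
The normalizing constant is 0.07·0.75·0.36 + 0.5629·0.75·0.64 + 0.5908·0.25·0.36 + 0.807676·0.25·0.64 = 0.471492
Posterior = 0.399420 / 0.471492 ≈ 0.8471

Now also conditioning on cardholder travelling abroad=true:
Weight on genuine card theft=true, given the evidence: 0.807676×0.64 = 0.516913
Normalizer over all consistent configurations: 0.5908×0.36 + 0.807676×0.64 = 0.729601
Posterior = 0.516913 / 0.729601 ≈ 0.7085
— cardholder travelling abroad explains away the evidence for genuine card theft.

P(genuine card theft | fraud alert) ≈ 0.8471; P(genuine card theft | fraud alert, cardholder travelling abroad) ≈ 0.7085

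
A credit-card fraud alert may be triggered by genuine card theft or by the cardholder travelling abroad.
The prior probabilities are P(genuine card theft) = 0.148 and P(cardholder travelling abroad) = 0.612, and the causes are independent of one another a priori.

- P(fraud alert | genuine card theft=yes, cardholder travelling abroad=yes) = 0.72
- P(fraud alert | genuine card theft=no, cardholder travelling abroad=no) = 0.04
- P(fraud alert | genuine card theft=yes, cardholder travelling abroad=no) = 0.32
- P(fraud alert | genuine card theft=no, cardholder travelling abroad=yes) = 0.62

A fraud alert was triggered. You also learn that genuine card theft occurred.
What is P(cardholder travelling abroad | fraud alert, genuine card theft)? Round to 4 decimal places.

P(cardholder travelling abroad | fraud alert, genuine card theft) ≈ 0.7802

P(fraud alert | genuine card theft) = 0.32·0.388 + 0.72·0.612 = 0.124160 + 0.440640 = 0.564800
The cardholder travelling abroad-present share is 0.72·0.612 = 0.440640.
Hence the posterior is 0.440640/0.564800 ≈ 0.7802.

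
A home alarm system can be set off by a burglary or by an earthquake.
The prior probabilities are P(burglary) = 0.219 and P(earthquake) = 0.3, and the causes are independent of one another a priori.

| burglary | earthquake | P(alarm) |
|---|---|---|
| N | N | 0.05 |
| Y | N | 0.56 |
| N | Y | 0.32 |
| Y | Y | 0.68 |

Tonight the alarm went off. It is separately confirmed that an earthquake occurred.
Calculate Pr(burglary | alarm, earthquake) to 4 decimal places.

Enumerate both values of burglary and weight by the priors:
  P(alarm | earthquake) = 0.32×0.781 + 0.68×0.219
        = 0.249920 + 0.148920 = 0.398840
Configurations with burglary contribute 0.148920, so
  P(burglary | alarm, earthquake) = 0.148920 / 0.398840 ≈ 0.3734

Pr(burglary | alarm, earthquake) ≈ 0.3734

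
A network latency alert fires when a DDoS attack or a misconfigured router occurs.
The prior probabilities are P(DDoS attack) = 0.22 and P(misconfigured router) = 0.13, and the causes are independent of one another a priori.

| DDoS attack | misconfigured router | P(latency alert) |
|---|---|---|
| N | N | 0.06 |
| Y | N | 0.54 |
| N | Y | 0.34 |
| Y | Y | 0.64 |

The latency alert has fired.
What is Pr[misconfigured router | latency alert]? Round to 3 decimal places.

Enumerate the 4 (DDoS attack, misconfigured router) configurations and weight by the priors:
  P(latency alert) = 0.06·0.78·0.87 + 0.34·0.78·0.13 + 0.54·0.22·0.87 + 0.64·0.22·0.13
        = 0.040716 + 0.034476 + 0.103356 + 0.018304 = 0.196852
The terms with misconfigured router present sum to 0.052780, so
  P(misconfigured router | latency alert) = 0.052780 / 0.196852 ≈ 0.268

Pr[misconfigured router | latency alert] ≈ 0.268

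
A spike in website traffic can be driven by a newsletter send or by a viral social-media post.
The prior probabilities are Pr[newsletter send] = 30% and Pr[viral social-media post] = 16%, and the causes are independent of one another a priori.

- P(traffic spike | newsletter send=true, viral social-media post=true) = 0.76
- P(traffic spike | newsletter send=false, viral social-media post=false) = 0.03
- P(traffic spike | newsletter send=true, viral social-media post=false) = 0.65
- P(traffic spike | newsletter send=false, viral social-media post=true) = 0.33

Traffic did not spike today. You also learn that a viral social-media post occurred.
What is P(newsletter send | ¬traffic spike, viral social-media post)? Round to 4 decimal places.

Sum P(¬traffic spike|·) weighted by the priors over both values of newsletter send:
  P(¬traffic spike | viral social-media post) = 0.67*0.7 + 0.24*0.3
        = 0.469000 + 0.072000 = 0.541000
Keeping only the newsletter send-present terms gives 0.072000, so
  P(newsletter send | ¬traffic spike, viral social-media post) = 0.072000 / 0.541000 ≈ 0.1331

P(newsletter send | ¬traffic spike, viral social-media post) ≈ 0.1331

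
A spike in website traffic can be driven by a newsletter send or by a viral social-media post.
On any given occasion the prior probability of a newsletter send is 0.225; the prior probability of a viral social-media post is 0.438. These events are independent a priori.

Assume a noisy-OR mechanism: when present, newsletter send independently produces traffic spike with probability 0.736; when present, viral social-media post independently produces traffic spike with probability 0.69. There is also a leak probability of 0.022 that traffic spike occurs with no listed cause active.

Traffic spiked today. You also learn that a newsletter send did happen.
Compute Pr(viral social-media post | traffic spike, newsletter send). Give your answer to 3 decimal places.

Pr(viral social-media post | traffic spike, newsletter send) ≈ 0.491

Under noisy-OR, P(traffic spike | causes) = 1 − (1−0.022)·∏(1−qᵢ) over the active causes.
Numerator (weight on configurations with viral social-media post): 0.91996*0.438 = 0.402942
Denominator P(traffic spike | newsletter send): 0.741808*0.562 + 0.91996*0.438 = 0.819838
P(viral social-media post | traffic spike, newsletter send) = 0.402942/0.819838 ≈ 0.491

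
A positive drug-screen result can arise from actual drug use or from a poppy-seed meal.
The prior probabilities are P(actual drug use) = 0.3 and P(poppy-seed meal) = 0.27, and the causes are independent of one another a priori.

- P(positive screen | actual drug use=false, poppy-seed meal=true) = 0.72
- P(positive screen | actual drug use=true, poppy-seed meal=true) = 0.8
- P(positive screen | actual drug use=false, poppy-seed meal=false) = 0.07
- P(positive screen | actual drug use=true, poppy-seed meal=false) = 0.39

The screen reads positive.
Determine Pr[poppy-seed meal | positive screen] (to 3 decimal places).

Pr[poppy-seed meal | positive screen] ≈ 0.624

By total probability over the 4 (actual drug use, poppy-seed meal) configurations:
  P(positive screen) = 0.07×0.7×0.73 + 0.72×0.7×0.27 + 0.39×0.3×0.73 + 0.8×0.3×0.27
        = 0.035770 + 0.136080 + 0.085410 + 0.064800 = 0.322060
The terms with poppy-seed meal present sum to 0.200880, so
  P(poppy-seed meal | positive screen) = 0.200880 / 0.322060 ≈ 0.624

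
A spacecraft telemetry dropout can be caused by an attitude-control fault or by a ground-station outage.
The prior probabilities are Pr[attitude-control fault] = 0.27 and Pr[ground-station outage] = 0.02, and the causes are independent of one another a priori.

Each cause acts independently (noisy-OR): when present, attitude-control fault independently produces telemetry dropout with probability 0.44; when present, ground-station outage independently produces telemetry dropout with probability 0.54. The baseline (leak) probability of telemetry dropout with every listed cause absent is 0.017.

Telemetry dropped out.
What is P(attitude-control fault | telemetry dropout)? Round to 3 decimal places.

P(attitude-control fault | telemetry dropout) ≈ 0.859

Under noisy-OR, P(telemetry dropout | causes) = 1 − (1−0.017)·∏(1−qᵢ) over the active causes.
By total probability over the 4 (attitude-control fault, ground-station outage) configurations:
  P(telemetry dropout) = 0.017·0.73·0.98 + 0.54782·0.73·0.02 + 0.44952·0.27·0.98 + 0.746779·0.27·0.02
        = 0.012162 + 0.007998 + 0.118943 + 0.004033 = 0.143136
Keeping only the attitude-control fault-present terms gives 0.122976, so
  P(attitude-control fault | telemetry dropout) = 0.122976 / 0.143136 ≈ 0.859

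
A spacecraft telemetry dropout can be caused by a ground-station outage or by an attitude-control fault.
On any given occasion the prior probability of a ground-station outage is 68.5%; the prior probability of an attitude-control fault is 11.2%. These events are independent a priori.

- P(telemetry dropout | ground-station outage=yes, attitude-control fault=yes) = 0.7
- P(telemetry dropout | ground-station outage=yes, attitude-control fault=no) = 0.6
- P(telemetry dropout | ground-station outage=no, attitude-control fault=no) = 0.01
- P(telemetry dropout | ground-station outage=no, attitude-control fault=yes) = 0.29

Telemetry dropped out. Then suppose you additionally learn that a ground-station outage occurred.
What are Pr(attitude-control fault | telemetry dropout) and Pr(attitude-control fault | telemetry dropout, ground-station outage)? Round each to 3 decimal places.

Pr(attitude-control fault | telemetry dropout) ≈ 0.148; Pr(attitude-control fault | telemetry dropout, ground-station outage) ≈ 0.128

By total probability over the 4 (ground-station outage, attitude-control fault) configurations:
  P(telemetry dropout) = 0.01·0.315·0.888 + 0.29·0.315·0.112 + 0.6·0.685·0.888 + 0.7·0.685·0.112
        = 0.002797 + 0.010231 + 0.364968 + 0.053704 = 0.431700
Keeping only the attitude-control fault-present terms gives 0.063935, so
  P(attitude-control fault | telemetry dropout) = 0.063935 / 0.431700 ≈ 0.148

Now also conditioning on ground-station outage=true:
P(telemetry dropout | ground-station outage) = 0.6×0.888 + 0.7×0.112 = 0.532800 + 0.078400 = 0.611200
Of this, 0.078400 comes from 0.7×0.112 (the attitude-control fault=true cases).
So P(attitude-control fault | telemetry dropout, ground-station outage) = 0.078400/0.611200 ≈ 0.128.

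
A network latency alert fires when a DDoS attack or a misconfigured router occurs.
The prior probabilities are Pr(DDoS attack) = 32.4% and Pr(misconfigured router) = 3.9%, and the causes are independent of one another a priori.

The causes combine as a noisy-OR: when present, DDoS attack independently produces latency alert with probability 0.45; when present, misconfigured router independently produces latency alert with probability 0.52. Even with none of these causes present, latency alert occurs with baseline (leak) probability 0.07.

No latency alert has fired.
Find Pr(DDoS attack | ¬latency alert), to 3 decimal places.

Pr(DDoS attack | ¬latency alert) ≈ 0.209

Under noisy-OR, P(latency alert | causes) = 1 − (1−0.07)·∏(1−qᵢ) over the active causes.
By total probability over the 4 (DDoS attack, misconfigured router) configurations:
  P(¬latency alert) = 0.93·0.676·0.961 + 0.4464·0.676·0.039 + 0.5115·0.324·0.961 + 0.24552·0.324·0.039
        = 0.604161 + 0.011769 + 0.159263 + 0.003102 = 0.778295
The terms with DDoS attack present sum to 0.162365, so
  P(DDoS attack | ¬latency alert) = 0.162365 / 0.778295 ≈ 0.209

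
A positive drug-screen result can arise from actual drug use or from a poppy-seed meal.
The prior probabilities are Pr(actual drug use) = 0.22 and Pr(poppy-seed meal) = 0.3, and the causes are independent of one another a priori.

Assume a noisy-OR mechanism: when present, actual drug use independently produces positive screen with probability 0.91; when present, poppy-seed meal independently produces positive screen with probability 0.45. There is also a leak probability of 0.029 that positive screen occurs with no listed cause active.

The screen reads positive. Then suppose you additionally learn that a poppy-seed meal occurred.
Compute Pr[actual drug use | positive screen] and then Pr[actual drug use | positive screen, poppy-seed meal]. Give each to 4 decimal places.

Pr[actual drug use | positive screen] ≈ 0.6196; Pr[actual drug use | positive screen, poppy-seed meal] ≈ 0.3656

Under noisy-OR, P(positive screen | causes) = 1 − (1−0.029)·∏(1−qᵢ) over the active causes.
P(positive screen) = 0.029*0.78*0.7 + 0.46595*0.78*0.3 + 0.91261*0.22*0.7 + 0.951936*0.22*0.3 = 0.015834 + 0.109032 + 0.140542 + 0.062828 = 0.328236
Restricting to configurations with actual drug use present: 0.140542 + 0.062828 = 0.203370.
Hence the posterior is 0.203370/0.328236 ≈ 0.6196.

With the extra evidence:
Sum P(positive screen|·) weighted by the priors over both values of actual drug use:
  P(positive screen | poppy-seed meal) = 0.46595*0.78 + 0.951936*0.22
        = 0.363441 + 0.209426 = 0.572867
The terms with actual drug use present sum to 0.209426, so
  P(actual drug use | positive screen, poppy-seed meal) = 0.209426 / 0.572867 ≈ 0.3656
Conditioning on poppy-seed meal lowers the posterior on actual drug use: the classic explaining-away effect in a common-effect structure.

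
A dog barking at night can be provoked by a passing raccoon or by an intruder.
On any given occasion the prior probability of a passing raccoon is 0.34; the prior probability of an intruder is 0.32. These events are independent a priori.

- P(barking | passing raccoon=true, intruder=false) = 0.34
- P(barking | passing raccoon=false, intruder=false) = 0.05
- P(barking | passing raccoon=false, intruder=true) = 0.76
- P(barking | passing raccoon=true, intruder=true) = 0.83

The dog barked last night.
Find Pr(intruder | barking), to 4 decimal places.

Sum P(barking|·) weighted by the priors over the 4 (passing raccoon, intruder) configurations:
  P(barking) = 0.05*0.66*0.68 + 0.76*0.66*0.32 + 0.34*0.34*0.68 + 0.83*0.34*0.32
        = 0.022440 + 0.160512 + 0.078608 + 0.090304 = 0.351864
The terms with intruder present sum to 0.250816, so
  P(intruder | barking) = 0.250816 / 0.351864 ≈ 0.7128

Pr(intruder | barking) ≈ 0.7128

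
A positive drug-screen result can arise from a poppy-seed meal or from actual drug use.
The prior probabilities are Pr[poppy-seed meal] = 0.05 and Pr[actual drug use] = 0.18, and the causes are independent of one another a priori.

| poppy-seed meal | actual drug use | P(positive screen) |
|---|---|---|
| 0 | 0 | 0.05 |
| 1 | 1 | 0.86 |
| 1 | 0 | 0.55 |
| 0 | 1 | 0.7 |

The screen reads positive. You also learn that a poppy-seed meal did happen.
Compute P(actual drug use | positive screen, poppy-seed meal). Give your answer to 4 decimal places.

Weight on actual drug use=true, given the evidence: 0.86*0.18 = 0.154800
Normalizer over all consistent configurations: 0.55*0.82 + 0.86*0.18 = 0.605800
P(actual drug use | positive screen, poppy-seed meal) = 0.154800/0.605800 ≈ 0.2555

P(actual drug use | positive screen, poppy-seed meal) ≈ 0.2555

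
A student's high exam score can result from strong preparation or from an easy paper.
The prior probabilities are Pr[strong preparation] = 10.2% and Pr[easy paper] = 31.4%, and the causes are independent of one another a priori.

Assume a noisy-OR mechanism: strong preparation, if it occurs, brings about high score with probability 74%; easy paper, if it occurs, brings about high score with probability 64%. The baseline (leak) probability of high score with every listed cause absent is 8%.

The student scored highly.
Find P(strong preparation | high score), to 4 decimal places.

P(strong preparation | high score) ≈ 0.2575

Under noisy-OR, P(high score | causes) = 1 − (1−0.08)·∏(1−qᵢ) over the active causes.
P(high score) = 0.08×0.898×0.686 + 0.6688×0.898×0.314 + 0.7608×0.102×0.686 + 0.913888×0.102×0.314 = 0.049282 + 0.188583 + 0.053235 + 0.029270 = 0.320370
Of this, 0.082505 comes from 0.053235 + 0.029270 (the strong preparation=true cases).
P(strong preparation | high score) = 0.082505 / 0.320370 ≈ 0.2575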